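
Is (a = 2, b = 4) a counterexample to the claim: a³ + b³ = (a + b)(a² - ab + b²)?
Substituting a = 2, b = 4:
LHS = 2³ + 4³ = 72
RHS = (2 + 4)(2² - 2·4 + 4²) = 72

The sides agree, so this pair does not disprove the claim.

Answer: No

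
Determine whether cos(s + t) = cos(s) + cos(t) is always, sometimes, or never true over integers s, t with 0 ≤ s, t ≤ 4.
The claim fails for every pair in the range. For instance at (s, t) = (1, 4): LHS = cos(5) ≈ 0.2837, RHS = cos(4) + cos(1) ≈ -0.1133.

Answer: Never true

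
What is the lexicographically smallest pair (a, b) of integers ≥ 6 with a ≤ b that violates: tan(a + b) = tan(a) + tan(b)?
(a, b) = (6, 6)

Substituting (6, 6) into the claim:
LHS = tan(6 + 6) = tan(12) ≈ -0.6359
RHS = tan(6) + tan(6) = 2·tan(6) ≈ -0.582

Since LHS ≠ RHS, this pair disproves the claim, and no lexicographically smaller pair (a ≤ b, integers ≥ 6) does.

For instance (7, 13) is also a counterexample (LHS = tan(20) ≈ 2.237, RHS = tan(13) + tan(7) ≈ 1.334), but it's lexicographically larger.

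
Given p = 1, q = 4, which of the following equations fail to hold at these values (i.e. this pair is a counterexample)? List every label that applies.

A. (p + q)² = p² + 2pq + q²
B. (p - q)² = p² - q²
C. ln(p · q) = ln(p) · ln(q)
Evaluating each claim at the given values:
A. LHS = 25, RHS = 25 → holds here (LHS = RHS)
B. LHS = 9, RHS = -15 → fails here (LHS ≠ RHS)
C. LHS = ln(4) ≈ 1.386, RHS = 0 → fails here (LHS ≠ RHS)

Answer: B, C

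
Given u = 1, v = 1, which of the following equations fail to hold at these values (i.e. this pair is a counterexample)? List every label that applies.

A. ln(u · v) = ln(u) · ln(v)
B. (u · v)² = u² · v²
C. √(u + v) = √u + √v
Evaluating each claim at the given values:
A. LHS = 0, RHS = 0 → holds here (LHS = RHS)
B. LHS = 1, RHS = 1 → holds here (LHS = RHS)
C. LHS = √(2) ≈ 1.414, RHS = 2 → fails here (LHS ≠ RHS)

Answer: C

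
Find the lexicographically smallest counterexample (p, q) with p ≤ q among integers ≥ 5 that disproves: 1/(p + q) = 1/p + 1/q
(p, q) = (5, 5)

Substituting (5, 5) into the claim:
LHS = 1/(5 + 5) = 1/10
RHS = 1/5 + 1/5 = 2/5

Since LHS ≠ RHS, this pair disproves the claim, and no lexicographically smaller pair (p ≤ q, integers ≥ 5) does.

For instance (6, 11) is also a counterexample (LHS = 1/17, RHS = 17/66), but it's lexicographically larger.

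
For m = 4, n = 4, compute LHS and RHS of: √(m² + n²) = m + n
LHS = √(4² + 4²) = 4·√(2) ≈ 5.657
RHS = 4 + 4 = 8

LHS ≠ RHS (they differ by about 2.343), so the equation does not hold here.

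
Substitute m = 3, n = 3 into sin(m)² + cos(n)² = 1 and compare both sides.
LHS = sin(3)² + cos(3)² = 1
RHS = 1

LHS = RHS: the two sides agree.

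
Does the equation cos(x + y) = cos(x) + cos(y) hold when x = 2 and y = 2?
Substituting x = 2, y = 2:

LHS = cos(2 + 2) = cos(4) ≈ -0.6536
RHS = cos(2) + cos(2) = 2·cos(2) ≈ -0.8323

LHS ≠ RHS, so the equation does not hold at this point.

Answer: Fails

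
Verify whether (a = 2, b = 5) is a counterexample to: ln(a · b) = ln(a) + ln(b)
No

Substituting a = 2, b = 5:
LHS = ln(2 · 5) = ln(10) ≈ 2.303
RHS = ln(2) + ln(5) ≈ 2.303

The sides agree, so this pair does not disprove the claim.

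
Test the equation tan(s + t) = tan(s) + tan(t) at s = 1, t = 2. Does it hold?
Fails

Substituting s = 1, t = 2:

LHS = tan(1 + 2) = tan(3) ≈ -0.1425
RHS = tan(1) + tan(2) ≈ -0.6276

LHS ≠ RHS, so the equation does not hold at this point.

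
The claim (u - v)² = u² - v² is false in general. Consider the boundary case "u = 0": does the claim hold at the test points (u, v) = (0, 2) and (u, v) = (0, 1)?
At (0, 2): LHS = 4 ≠ RHS = -4
At (0, 1): LHS = 1 ≠ RHS = -1

Answer: No, fails at both test points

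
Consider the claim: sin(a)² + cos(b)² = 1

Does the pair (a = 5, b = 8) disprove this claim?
Substituting a = 5, b = 8:
LHS = sin(5)² + cos(8)² ≈ 0.9407
RHS = 1

Since LHS ≠ RHS, this pair disproves the claim.

Answer: Yes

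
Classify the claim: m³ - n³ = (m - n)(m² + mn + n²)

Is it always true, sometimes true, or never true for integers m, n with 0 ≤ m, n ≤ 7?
Always true

The identity holds for every pair in the range. For instance at (m, n) = (3, 0): both sides equal 27.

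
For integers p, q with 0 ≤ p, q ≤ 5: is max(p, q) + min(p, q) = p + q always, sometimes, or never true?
Always true

The identity holds for every pair in the range. For instance at (p, q) = (1, 0): both sides equal 1.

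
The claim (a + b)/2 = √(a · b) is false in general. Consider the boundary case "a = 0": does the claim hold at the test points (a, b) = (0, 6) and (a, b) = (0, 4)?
No, fails at both test points

At (0, 6): LHS = 3 ≠ RHS = 0
At (0, 4): LHS = 2 ≠ RHS = 0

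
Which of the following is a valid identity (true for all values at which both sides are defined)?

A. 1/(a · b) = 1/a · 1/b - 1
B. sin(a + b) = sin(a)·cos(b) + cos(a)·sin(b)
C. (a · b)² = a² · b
B

A: fails at (2, 3) — LHS = 1/6, RHS = -5/6.
B: holds — e.g. at (3, 4), both sides equal sin(7) ≈ 0.657.
C: fails at (5, 5) — LHS = 625, RHS = 125.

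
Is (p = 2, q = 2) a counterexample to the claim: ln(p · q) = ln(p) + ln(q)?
Substituting p = 2, q = 2:
LHS = ln(2 · 2) = ln(4) ≈ 1.386
RHS = ln(2) + ln(2) = 2·ln(2) ≈ 1.386

The sides agree, so this pair does not disprove the claim.

Answer: No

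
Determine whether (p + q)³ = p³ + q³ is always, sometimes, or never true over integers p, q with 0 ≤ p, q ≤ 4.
It holds at (p, q) = (0, 1) (both sides equal 1), but fails at (p, q) = (3, 2) (LHS = 125, RHS = 35).

Answer: Sometimes true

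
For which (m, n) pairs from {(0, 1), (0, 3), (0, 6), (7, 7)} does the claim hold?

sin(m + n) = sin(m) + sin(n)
Testing each pair:
(0, 1): LHS = sin(1) ≈ 0.8415, RHS = sin(1) ≈ 0.8415 → holds
(0, 3): LHS = sin(3) ≈ 0.1411, RHS = sin(3) ≈ 0.1411 → holds
(0, 6): LHS = sin(6) ≈ -0.2794, RHS = sin(6) ≈ -0.2794 → holds
(7, 7): LHS = sin(14) ≈ 0.9906, RHS = 2·sin(7) ≈ 1.314 → fails

3 of 4 pairs satisfy the claim.

Answer: (0, 1), (0, 3), (0, 6)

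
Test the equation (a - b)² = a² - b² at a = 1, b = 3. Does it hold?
Substituting a = 1, b = 3:

LHS = (1 - 3)² = 4
RHS = 1² - 3² = -8

LHS ≠ RHS, so the equation does not hold at this point.

Answer: Fails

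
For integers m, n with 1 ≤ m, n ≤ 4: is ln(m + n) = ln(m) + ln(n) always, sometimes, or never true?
Sometimes true

It holds at (m, n) = (2, 2) (both sides equal ln(4) ≈ 1.386), but fails at (m, n) = (3, 2) (LHS = ln(5) ≈ 1.609, RHS = ln(2) + ln(3) ≈ 1.792).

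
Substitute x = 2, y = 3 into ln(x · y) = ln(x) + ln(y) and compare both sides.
LHS = ln(2 · 3) = ln(6) ≈ 1.792
RHS = ln(2) + ln(3) ≈ 1.792

LHS = RHS: the two sides agree.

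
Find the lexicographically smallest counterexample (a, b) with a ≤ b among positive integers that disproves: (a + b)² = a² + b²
Substituting (1, 1) into the claim:
LHS = (1 + 1)² = 4
RHS = 1² + 1² = 2

Since LHS ≠ RHS, this pair disproves the claim, and no lexicographically smaller pair (a ≤ b, positive integers) does.

For instance (5, 5) is also a counterexample (LHS = 100, RHS = 50), but it's lexicographically larger.

Answer: (a, b) = (1, 1)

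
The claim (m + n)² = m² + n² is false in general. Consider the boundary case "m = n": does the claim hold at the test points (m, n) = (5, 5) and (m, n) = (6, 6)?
At (5, 5): LHS = 100 ≠ RHS = 50
At (6, 6): LHS = 144 ≠ RHS = 72

Answer: No, fails at both test points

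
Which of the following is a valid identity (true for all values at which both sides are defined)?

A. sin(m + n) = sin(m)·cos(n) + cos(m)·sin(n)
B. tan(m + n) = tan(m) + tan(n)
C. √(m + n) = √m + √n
A: holds — e.g. at (2, 2), both sides equal sin(4) ≈ -0.7568.
B: fails at (4, 4) — LHS = tan(8) ≈ -6.8, RHS = 2·tan(4) ≈ 2.316.
C: fails at (5, 5) — LHS = √(10) ≈ 3.162, RHS = 2·√(5) ≈ 4.472.

Answer: A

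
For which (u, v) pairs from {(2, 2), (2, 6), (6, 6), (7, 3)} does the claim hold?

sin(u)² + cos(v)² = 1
(2, 2), (6, 6)

Testing each pair:
(2, 2): LHS = cos(2)² + sin(2)² = 1, RHS = 1 → holds
(2, 6): LHS = sin(2)² + cos(6)² ≈ 1.749, RHS = 1 → fails
(6, 6): LHS = sin(6)² + cos(6)² = 1, RHS = 1 → holds
(7, 3): LHS = sin(7)² + cos(3)² ≈ 1.412, RHS = 1 → fails

2 of 4 pairs satisfy the claim.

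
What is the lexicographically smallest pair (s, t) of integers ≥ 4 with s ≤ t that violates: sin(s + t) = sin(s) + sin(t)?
(s, t) = (4, 4)

Substituting (4, 4) into the claim:
LHS = sin(4 + 4) = sin(8) ≈ 0.9894
RHS = sin(4) + sin(4) = 2·sin(4) ≈ -1.514

Since LHS ≠ RHS, this pair disproves the claim, and no lexicographically smaller pair (s ≤ t, integers ≥ 4) does.

For instance (5, 8) is also a counterexample (LHS = sin(13) ≈ 0.4202, RHS = sin(5) + sin(8) ≈ 0.03043), but it's lexicographically larger.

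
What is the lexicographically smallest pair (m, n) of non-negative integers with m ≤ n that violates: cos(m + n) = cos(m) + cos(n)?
Substituting (0, 0) into the claim:
LHS = cos(0 + 0) = 1
RHS = cos(0) + cos(0) = 2

Since LHS ≠ RHS, this pair disproves the claim, and no lexicographically smaller pair (m ≤ n, non-negative integers) does.

For instance (2, 7) is also a counterexample (LHS = cos(9) ≈ -0.9111, RHS = cos(2) + cos(7) ≈ 0.3378), but it's lexicographically larger.

Answer: (m, n) = (0, 0)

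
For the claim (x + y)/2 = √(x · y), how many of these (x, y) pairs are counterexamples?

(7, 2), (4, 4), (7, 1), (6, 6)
Testing each pair:
(7, 2): LHS = 9/2, RHS = √(14) ≈ 3.742 → counterexample
(4, 4): LHS = 4, RHS = 4 → satisfies claim
(7, 1): LHS = 4, RHS = √(7) ≈ 2.646 → counterexample
(6, 6): LHS = 6, RHS = 6 → satisfies claim

That makes 2 counterexamples.

Answer: 2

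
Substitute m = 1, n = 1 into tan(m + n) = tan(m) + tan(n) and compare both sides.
LHS = tan(1 + 1) = tan(2) ≈ -2.185
RHS = tan(1) + tan(1) = 2·tan(1) ≈ 3.115

LHS ≠ RHS (they differ by about 5.3), so the equation does not hold here.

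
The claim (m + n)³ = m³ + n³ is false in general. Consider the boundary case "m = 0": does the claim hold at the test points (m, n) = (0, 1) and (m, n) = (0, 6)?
Yes, holds at both test points

At (0, 1): LHS = 1, RHS = 1 → equal
At (0, 6): LHS = 216, RHS = 216 → equal

So the claim does hold at both of these boundary points, even though it is not an identity.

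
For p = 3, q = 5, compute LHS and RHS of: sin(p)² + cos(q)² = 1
LHS = sin(3)² + cos(5)² ≈ 0.1004
RHS = 1

LHS ≠ RHS (they differ by about 0.8996), so the equation does not hold here.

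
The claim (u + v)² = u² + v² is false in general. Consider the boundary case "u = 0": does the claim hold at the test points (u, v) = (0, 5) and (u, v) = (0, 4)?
Yes, holds at both test points

At (0, 5): LHS = 25, RHS = 25 → equal
At (0, 4): LHS = 16, RHS = 16 → equal

So the claim does hold at both of these boundary points, even though it is not an identity.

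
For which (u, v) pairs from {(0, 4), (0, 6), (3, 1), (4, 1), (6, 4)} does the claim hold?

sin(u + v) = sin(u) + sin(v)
Testing each pair:
(0, 4): LHS = sin(4) ≈ -0.7568, RHS = sin(4) ≈ -0.7568 → holds
(0, 6): LHS = sin(6) ≈ -0.2794, RHS = sin(6) ≈ -0.2794 → holds
(3, 1): LHS = sin(4) ≈ -0.7568, RHS = sin(3) + sin(1) ≈ 0.9826 → fails
(4, 1): LHS = sin(5) ≈ -0.9589, RHS = sin(4) + sin(1) ≈ 0.08467 → fails
(6, 4): LHS = sin(10) ≈ -0.544, RHS = sin(4) + sin(6) ≈ -1.036 → fails

2 of 5 pairs satisfy the claim.

Answer: (0, 4), (0, 6)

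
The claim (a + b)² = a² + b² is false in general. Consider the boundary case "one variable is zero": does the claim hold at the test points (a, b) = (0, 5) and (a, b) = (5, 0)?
Yes, holds at both test points

At (0, 5): LHS = 25, RHS = 25 → equal
At (5, 0): LHS = 25, RHS = 25 → equal

So the claim does hold at both of these boundary points, even though it is not an identity.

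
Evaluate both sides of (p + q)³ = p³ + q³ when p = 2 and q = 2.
LHS = (2 + 2)³ = 64
RHS = 2³ + 2³ = 16

LHS ≠ RHS, so the equation does not hold here.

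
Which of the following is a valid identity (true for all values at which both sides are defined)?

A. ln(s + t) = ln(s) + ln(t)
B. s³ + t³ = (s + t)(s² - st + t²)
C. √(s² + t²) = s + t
B

A: fails at (3, 3) — LHS = ln(6) ≈ 1.792, RHS = 2·ln(3) ≈ 2.197.
B: holds — e.g. at (1, 5), both sides equal 126.
C: fails at (1, 1) — LHS = √(2) ≈ 1.414, RHS = 2.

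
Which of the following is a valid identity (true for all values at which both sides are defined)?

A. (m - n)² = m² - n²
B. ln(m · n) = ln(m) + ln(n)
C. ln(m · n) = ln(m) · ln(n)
B

A: fails at (4, 5) — LHS = 1, RHS = -9.
B: holds — e.g. at (4, 5), both sides equal ln(20) ≈ 2.996.
C: fails at (2, 2) — LHS = ln(4) ≈ 1.386, RHS = ln(2)² ≈ 0.4805.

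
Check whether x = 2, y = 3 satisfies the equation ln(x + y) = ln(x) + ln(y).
Substituting x = 2, y = 3:

LHS = ln(2 + 3) = ln(5) ≈ 1.609
RHS = ln(2) + ln(3) ≈ 1.792

LHS ≠ RHS, so the equation does not hold at this point.

Answer: Fails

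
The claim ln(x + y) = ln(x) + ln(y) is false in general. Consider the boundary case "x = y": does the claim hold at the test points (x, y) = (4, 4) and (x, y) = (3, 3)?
No, fails at both test points

At (4, 4): LHS = ln(8) ≈ 2.079 ≠ RHS = 2·ln(4) ≈ 2.773
At (3, 3): LHS = ln(6) ≈ 1.792 ≠ RHS = 2·ln(3) ≈ 2.197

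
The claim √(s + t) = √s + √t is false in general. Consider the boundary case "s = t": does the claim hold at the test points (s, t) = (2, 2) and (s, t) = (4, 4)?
At (2, 2): LHS = 2 ≠ RHS = 2·√(2) ≈ 2.828
At (4, 4): LHS = 2·√(2) ≈ 2.828 ≠ RHS = 4

Answer: No, fails at both test points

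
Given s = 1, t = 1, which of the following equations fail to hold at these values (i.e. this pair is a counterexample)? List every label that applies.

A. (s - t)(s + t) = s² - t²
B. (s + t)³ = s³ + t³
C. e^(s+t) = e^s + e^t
Evaluating each claim at the given values:
A. LHS = 0, RHS = 0 → holds here (LHS = RHS)
B. LHS = 8, RHS = 2 → fails here (LHS ≠ RHS)
C. LHS = e^2 ≈ 7.389, RHS = 2·e ≈ 5.437 → fails here (LHS ≠ RHS)

Answer: B, C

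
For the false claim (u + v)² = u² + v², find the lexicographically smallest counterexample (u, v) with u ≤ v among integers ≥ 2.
Substituting (2, 2) into the claim:
LHS = (2 + 2)² = 16
RHS = 2² + 2² = 8

Since LHS ≠ RHS, this pair disproves the claim, and no lexicographically smaller pair (u ≤ v, integers ≥ 2) does.

For instance (9, 9) is also a counterexample (LHS = 324, RHS = 162), but it's lexicographically larger.

Answer: (u, v) = (2, 2)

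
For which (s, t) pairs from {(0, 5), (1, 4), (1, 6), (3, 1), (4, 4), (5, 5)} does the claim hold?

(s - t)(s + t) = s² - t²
Testing each pair:
(0, 5): LHS = -25, RHS = -25 → holds
(1, 4): LHS = -15, RHS = -15 → holds
(1, 6): LHS = -35, RHS = -35 → holds
(3, 1): LHS = 8, RHS = 8 → holds
(4, 4): LHS = 0, RHS = 0 → holds
(5, 5): LHS = 0, RHS = 0 → holds

Every pair satisfies the claim.

Answer: All pairs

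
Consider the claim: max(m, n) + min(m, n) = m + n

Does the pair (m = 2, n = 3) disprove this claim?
Substituting m = 2, n = 3:
LHS = max(2, 3) + min(2, 3) = 5
RHS = 2 + 3 = 5

The sides agree, so this pair does not disprove the claim.

Answer: No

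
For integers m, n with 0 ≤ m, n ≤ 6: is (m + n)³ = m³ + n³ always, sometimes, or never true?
Sometimes true

It holds at (m, n) = (0, 0) (both sides equal 0), but fails at (m, n) = (2, 4) (LHS = 216, RHS = 72).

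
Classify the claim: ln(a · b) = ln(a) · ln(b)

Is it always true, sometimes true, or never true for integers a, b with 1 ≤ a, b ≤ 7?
It holds at (a, b) = (1, 1) (both sides equal 0), but fails at (a, b) = (7, 7) (LHS = ln(49) ≈ 3.892, RHS = ln(7)² ≈ 3.787).

Answer: Sometimes true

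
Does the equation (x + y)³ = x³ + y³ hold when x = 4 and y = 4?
Substituting x = 4, y = 4:

LHS = (4 + 4)³ = 512
RHS = 4³ + 4³ = 128

LHS ≠ RHS, so the equation does not hold at this point.

Answer: Fails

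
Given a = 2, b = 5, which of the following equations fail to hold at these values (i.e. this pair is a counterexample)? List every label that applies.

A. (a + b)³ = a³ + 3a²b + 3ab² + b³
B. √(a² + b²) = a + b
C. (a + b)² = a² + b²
B, C

Evaluating each claim at the given values:
A. LHS = 343, RHS = 343 → holds here (LHS = RHS)
B. LHS = √(29) ≈ 5.385, RHS = 7 → fails here (LHS ≠ RHS)
C. LHS = 49, RHS = 29 → fails here (LHS ≠ RHS)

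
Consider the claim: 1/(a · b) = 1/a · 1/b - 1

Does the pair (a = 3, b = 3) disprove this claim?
Substituting a = 3, b = 3:
LHS = 1/(3 · 3) = 1/9
RHS = 1/3 · 1/3 - 1 = -8/9

Since LHS ≠ RHS, this pair disproves the claim.

Answer: Yes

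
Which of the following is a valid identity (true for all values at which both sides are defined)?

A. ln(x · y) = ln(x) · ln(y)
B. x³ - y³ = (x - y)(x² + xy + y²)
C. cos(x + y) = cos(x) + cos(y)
B

A: fails at (1, 5) — LHS = ln(5) ≈ 1.609, RHS = 0.
B: holds — e.g. at (2, 2), both sides equal 0.
C: fails at (1, 4) — LHS = cos(5) ≈ 0.2837, RHS = cos(4) + cos(1) ≈ -0.1133.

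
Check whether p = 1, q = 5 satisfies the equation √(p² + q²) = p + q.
Substituting p = 1, q = 5:

LHS = √(1² + 5²) = √(26) ≈ 5.099
RHS = 1 + 5 = 6

LHS ≠ RHS, so the equation does not hold at this point.

Answer: Fails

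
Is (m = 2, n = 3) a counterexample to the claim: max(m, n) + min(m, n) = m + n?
No

Substituting m = 2, n = 3:
LHS = max(2, 3) + min(2, 3) = 5
RHS = 2 + 3 = 5

The sides agree, so this pair does not disprove the claim.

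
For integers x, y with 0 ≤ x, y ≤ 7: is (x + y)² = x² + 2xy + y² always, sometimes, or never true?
The identity holds for every pair in the range. For instance at (x, y) = (5, 3): both sides equal 64.

Answer: Always true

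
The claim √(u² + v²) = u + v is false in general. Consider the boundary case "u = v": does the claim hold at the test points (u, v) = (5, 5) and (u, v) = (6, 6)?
At (5, 5): LHS = 5·√(2) ≈ 7.071 ≠ RHS = 10
At (6, 6): LHS = 6·√(2) ≈ 8.485 ≠ RHS = 12

Answer: No, fails at both test points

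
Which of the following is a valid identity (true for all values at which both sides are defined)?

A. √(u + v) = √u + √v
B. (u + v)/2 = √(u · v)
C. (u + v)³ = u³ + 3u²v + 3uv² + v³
C

A: fails at (6, 7) — LHS = √(13) ≈ 3.606, RHS = √(6) + √(7) ≈ 5.095.
B: fails at (0, 1) — LHS = 1/2, RHS = 0.
C: holds — e.g. at (1, 1), both sides equal 8.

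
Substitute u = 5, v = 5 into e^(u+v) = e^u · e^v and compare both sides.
LHS = e^(5+5) = e^10 ≈ 22026.5
RHS = e^5 · e^5 = e^10 ≈ 22026.5

LHS = RHS: the two sides agree.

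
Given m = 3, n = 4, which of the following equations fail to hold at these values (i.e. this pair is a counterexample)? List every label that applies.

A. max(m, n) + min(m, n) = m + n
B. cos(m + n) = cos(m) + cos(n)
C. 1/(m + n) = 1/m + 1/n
Evaluating each claim at the given values:
A. LHS = 7, RHS = 7 → holds here (LHS = RHS)
B. LHS = cos(7) ≈ 0.7539, RHS = cos(3) + cos(4) ≈ -1.644 → fails here (LHS ≠ RHS)
C. LHS = 1/7, RHS = 7/12 → fails here (LHS ≠ RHS)

Answer: B, C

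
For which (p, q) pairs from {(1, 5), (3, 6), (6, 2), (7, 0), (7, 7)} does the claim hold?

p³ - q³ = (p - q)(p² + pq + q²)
All pairs

Testing each pair:
(1, 5): LHS = -124, RHS = -124 → holds
(3, 6): LHS = -189, RHS = -189 → holds
(6, 2): LHS = 208, RHS = 208 → holds
(7, 0): LHS = 343, RHS = 343 → holds
(7, 7): LHS = 0, RHS = 0 → holds

Every pair satisfies the claim.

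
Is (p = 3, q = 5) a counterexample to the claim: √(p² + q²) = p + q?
Substituting p = 3, q = 5:
LHS = √(3² + 5²) = √(34) ≈ 5.831
RHS = 3 + 5 = 8

Since LHS ≠ RHS, this pair disproves the claim.

Answer: Yes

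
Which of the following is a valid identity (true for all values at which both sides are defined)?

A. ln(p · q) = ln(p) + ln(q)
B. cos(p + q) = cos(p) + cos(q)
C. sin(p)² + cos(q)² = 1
A

A: holds — e.g. at (4, 5), both sides equal ln(20) ≈ 2.996.
B: fails at (3, 5) — LHS = cos(8) ≈ -0.1455, RHS = cos(3) + cos(5) ≈ -0.7063.
C: fails at (1, 3) — LHS = sin(1)² + cos(3)² ≈ 1.688, RHS = 1.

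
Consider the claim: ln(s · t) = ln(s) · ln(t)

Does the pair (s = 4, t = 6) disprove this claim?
Yes

Substituting s = 4, t = 6:
LHS = ln(4 · 6) = ln(24) ≈ 3.178
RHS = ln(4) · ln(6) ≈ 2.484

Since LHS ≠ RHS, this pair disproves the claim.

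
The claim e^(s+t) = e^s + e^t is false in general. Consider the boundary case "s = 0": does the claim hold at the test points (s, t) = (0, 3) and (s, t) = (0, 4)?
No, fails at both test points

At (0, 3): LHS = e^3 ≈ 20.09 ≠ RHS = 1 + e^3 ≈ 21.09
At (0, 4): LHS = e^4 ≈ 54.6 ≠ RHS = 1 + e^4 ≈ 55.6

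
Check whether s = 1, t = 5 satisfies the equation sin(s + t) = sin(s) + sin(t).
Substituting s = 1, t = 5:

LHS = sin(1 + 5) = sin(6) ≈ -0.2794
RHS = sin(1) + sin(5) ≈ -0.1175

LHS ≠ RHS, so the equation does not hold at this point.

Answer: Fails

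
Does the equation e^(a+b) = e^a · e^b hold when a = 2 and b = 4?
Substituting a = 2, b = 4:

LHS = e^(2+4) = e^6 ≈ 403.4
RHS = e^2 · e^4 = e^6 ≈ 403.4

LHS = RHS, so the equation holds at this point.

Answer: Holds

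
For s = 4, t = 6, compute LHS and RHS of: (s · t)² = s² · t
LHS = (4 · 6)² = 576
RHS = 4² · 6 = 96

LHS ≠ RHS, so the equation does not hold here.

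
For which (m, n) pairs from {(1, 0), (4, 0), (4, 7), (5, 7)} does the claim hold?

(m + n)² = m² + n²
(1, 0), (4, 0)

Testing each pair:
(1, 0): LHS = 1, RHS = 1 → holds
(4, 0): LHS = 16, RHS = 16 → holds
(4, 7): LHS = 121, RHS = 65 → fails
(5, 7): LHS = 144, RHS = 74 → fails

2 of 4 pairs satisfy the claim.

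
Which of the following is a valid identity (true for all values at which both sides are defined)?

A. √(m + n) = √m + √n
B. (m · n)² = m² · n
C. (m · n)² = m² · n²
A: fails at (4, 4) — LHS = 2·√(2) ≈ 2.828, RHS = 4.
B: fails at (5, 5) — LHS = 625, RHS = 125.
C: holds — e.g. at (2, 7), both sides equal 196.

Answer: C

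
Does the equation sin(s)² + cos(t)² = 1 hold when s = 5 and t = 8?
Substituting s = 5, t = 8:

LHS = sin(5)² + cos(8)² ≈ 0.9407
RHS = 1

LHS ≠ RHS, so the equation does not hold at this point.

Answer: Fails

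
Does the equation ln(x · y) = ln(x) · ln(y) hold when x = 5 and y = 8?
Substituting x = 5, y = 8:

LHS = ln(5 · 8) = ln(40) ≈ 3.689
RHS = ln(5) · ln(8) ≈ 3.347

LHS ≠ RHS, so the equation does not hold at this point.

Answer: Fails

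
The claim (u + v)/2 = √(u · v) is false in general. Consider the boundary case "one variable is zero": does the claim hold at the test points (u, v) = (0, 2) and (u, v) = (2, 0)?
At (0, 2): LHS = 1 ≠ RHS = 0
At (2, 0): LHS = 1 ≠ RHS = 0

Answer: No, fails at both test points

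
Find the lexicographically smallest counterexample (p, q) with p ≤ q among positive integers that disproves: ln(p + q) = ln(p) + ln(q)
Substituting (1, 1) into the claim:
LHS = ln(1 + 1) = ln(2) ≈ 0.6931
RHS = ln(1) + ln(1) = 0

Since LHS ≠ RHS, this pair disproves the claim, and no lexicographically smaller pair (p ≤ q, positive integers) does.

For instance (4, 6) is also a counterexample (LHS = ln(10) ≈ 2.303, RHS = ln(4) + ln(6) ≈ 3.178), but it's lexicographically larger.

Answer: (p, q) = (1, 1)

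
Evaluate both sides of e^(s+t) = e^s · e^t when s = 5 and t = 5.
LHS = e^(5+5) = e^10 ≈ 22026.5
RHS = e^5 · e^5 = e^10 ≈ 22026.5

LHS = RHS: the two sides agree.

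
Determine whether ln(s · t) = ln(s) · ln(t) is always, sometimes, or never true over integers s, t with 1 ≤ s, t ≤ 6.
It holds at (s, t) = (1, 1) (both sides equal 0), but fails at (s, t) = (5, 6) (LHS = ln(30) ≈ 3.401, RHS = ln(5)·ln(6) ≈ 2.884).

Answer: Sometimes true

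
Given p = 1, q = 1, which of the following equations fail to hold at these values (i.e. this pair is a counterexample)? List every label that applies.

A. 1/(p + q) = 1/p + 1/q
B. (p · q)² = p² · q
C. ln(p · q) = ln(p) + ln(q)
Evaluating each claim at the given values:
A. LHS = 1/2, RHS = 2 → fails here (LHS ≠ RHS)
B. LHS = 1, RHS = 1 → holds here (LHS = RHS)
C. LHS = 0, RHS = 0 → holds here (LHS = RHS)

Answer: A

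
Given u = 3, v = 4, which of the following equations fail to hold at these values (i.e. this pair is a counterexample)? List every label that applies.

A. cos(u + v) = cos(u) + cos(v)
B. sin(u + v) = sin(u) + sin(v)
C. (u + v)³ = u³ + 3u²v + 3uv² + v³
Evaluating each claim at the given values:
A. LHS = cos(7) ≈ 0.7539, RHS = cos(3) + cos(4) ≈ -1.644 → fails here (LHS ≠ RHS)
B. LHS = sin(7) ≈ 0.657, RHS = sin(4) + sin(3) ≈ -0.6157 → fails here (LHS ≠ RHS)
C. LHS = 343, RHS = 343 → holds here (LHS = RHS)

Answer: A, B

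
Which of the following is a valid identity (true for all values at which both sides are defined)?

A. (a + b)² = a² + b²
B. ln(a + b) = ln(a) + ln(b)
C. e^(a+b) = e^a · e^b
C

A: fails at (4, 6) — LHS = 100, RHS = 52.
B: fails at (5, 8) — LHS = ln(13) ≈ 2.565, RHS = ln(5) + ln(8) ≈ 3.689.
C: holds — e.g. at (2, 4), both sides equal e^6 ≈ 403.4.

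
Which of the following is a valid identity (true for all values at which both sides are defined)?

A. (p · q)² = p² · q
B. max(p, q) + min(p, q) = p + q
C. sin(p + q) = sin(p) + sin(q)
A: fails at (3, 7) — LHS = 441, RHS = 63.
B: holds — e.g. at (2, 2), both sides equal 4.
C: fails at (4, 6) — LHS = sin(10) ≈ -0.544, RHS = sin(4) + sin(6) ≈ -1.036.

Answer: B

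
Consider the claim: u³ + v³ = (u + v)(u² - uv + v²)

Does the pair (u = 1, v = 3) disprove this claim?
No

Substituting u = 1, v = 3:
LHS = 1³ + 3³ = 28
RHS = (1 + 3)(1² - 1·3 + 3²) = 28

The sides agree, so this pair does not disprove the claim.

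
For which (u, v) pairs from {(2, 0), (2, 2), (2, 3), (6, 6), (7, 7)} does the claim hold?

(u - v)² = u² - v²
Testing each pair:
(2, 0): LHS = 4, RHS = 4 → holds
(2, 2): LHS = 0, RHS = 0 → holds
(2, 3): LHS = 1, RHS = -5 → fails
(6, 6): LHS = 0, RHS = 0 → holds
(7, 7): LHS = 0, RHS = 0 → holds

4 of 5 pairs satisfy the claim.

Answer: (2, 0), (2, 2), (6, 6), (7, 7)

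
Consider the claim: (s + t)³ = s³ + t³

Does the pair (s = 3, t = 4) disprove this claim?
Yes

Substituting s = 3, t = 4:
LHS = (3 + 4)³ = 343
RHS = 3³ + 4³ = 91

Since LHS ≠ RHS, this pair disproves the claim.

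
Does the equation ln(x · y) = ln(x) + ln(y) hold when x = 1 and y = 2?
Holds

Substituting x = 1, y = 2:

LHS = ln(1 · 2) = ln(2) ≈ 0.6931
RHS = ln(1) + ln(2) = ln(2) ≈ 0.6931

LHS = RHS, so the equation holds at this point.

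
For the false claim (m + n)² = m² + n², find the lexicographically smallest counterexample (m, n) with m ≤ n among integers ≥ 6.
(m, n) = (6, 6)

Substituting (6, 6) into the claim:
LHS = (6 + 6)² = 144
RHS = 6² + 6² = 72

Since LHS ≠ RHS, this pair disproves the claim, and no lexicographically smaller pair (m ≤ n, integers ≥ 6) does.

For instance (10, 12) is also a counterexample (LHS = 484, RHS = 244), but it's lexicographically larger.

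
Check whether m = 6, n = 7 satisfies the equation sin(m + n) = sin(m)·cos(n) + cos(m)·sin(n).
Substituting m = 6, n = 7:

LHS = sin(6 + 7) = sin(13) ≈ 0.4202
RHS = sin(6)·cos(7) + cos(6)·sin(7) = sin(6)·cos(7) + sin(7)·cos(6) ≈ 0.4202

LHS = RHS, so the equation holds at this point.

Answer: Holds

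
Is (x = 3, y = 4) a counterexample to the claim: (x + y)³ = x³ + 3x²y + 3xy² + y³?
Substituting x = 3, y = 4:
LHS = (3 + 4)³ = 343
RHS = 3³ + 3·3²·4 + 3·3·4² + 4³ = 343

The sides agree, so this pair does not disprove the claim.

Answer: No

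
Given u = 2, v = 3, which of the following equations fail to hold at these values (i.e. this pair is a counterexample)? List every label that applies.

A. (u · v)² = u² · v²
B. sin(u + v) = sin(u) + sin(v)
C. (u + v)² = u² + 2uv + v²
Evaluating each claim at the given values:
A. LHS = 36, RHS = 36 → holds here (LHS = RHS)
B. LHS = sin(5) ≈ -0.9589, RHS = sin(3) + sin(2) ≈ 1.05 → fails here (LHS ≠ RHS)
C. LHS = 25, RHS = 25 → holds here (LHS = RHS)

Answer: B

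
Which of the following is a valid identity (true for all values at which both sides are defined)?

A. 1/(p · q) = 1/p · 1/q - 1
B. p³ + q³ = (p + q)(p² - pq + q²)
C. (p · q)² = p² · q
A: fails at (3, 5) — LHS = 1/15, RHS = -14/15.
B: holds — e.g. at (1, 3), both sides equal 28.
C: fails at (5, 5) — LHS = 625, RHS = 125.

Answer: B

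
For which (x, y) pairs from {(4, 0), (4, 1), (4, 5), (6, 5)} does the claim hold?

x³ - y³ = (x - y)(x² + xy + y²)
All pairs

Testing each pair:
(4, 0): LHS = 64, RHS = 64 → holds
(4, 1): LHS = 63, RHS = 63 → holds
(4, 5): LHS = -61, RHS = -61 → holds
(6, 5): LHS = 91, RHS = 91 → holds

Every pair satisfies the claim.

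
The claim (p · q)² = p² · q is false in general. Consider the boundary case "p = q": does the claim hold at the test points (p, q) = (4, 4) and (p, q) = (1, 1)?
Only at (1, 1)

At (4, 4): LHS = 256 ≠ RHS = 64
At (1, 1): LHS = 1, RHS = 1 → equal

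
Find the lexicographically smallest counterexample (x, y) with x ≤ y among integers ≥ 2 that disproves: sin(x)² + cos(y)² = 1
(x, y) = (2, 3)

Substituting (2, 3) into the claim:
LHS = sin(2)² + cos(3)² ≈ 1.807
RHS = 1

Since LHS ≠ RHS, this pair disproves the claim, and no lexicographically smaller pair (x ≤ y, integers ≥ 2) does.

For instance (4, 7) is also a counterexample (LHS = cos(7)² + sin(4)² ≈ 1.141, RHS = 1), but it's lexicographically larger.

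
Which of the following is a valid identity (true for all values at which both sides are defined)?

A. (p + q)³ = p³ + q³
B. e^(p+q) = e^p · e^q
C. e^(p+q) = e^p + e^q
B

A: fails at (6, 7) — LHS = 2197, RHS = 559.
B: holds — e.g. at (3, 4), both sides equal e^7 ≈ 1097.
C: fails at (1, 1) — LHS = e^2 ≈ 7.389, RHS = 2·e ≈ 5.437.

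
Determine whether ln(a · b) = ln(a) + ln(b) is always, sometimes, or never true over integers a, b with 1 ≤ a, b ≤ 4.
The identity holds for every pair in the range. For instance at (a, b) = (2, 3): both sides equal ln(6) ≈ 1.792.

Answer: Always true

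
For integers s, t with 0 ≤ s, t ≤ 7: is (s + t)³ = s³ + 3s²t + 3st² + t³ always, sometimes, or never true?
Always true

The identity holds for every pair in the range. For instance at (s, t) = (3, 0): both sides equal 27.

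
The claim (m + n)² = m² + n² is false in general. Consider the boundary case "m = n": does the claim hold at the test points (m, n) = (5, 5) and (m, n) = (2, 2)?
No, fails at both test points

At (5, 5): LHS = 100 ≠ RHS = 50
At (2, 2): LHS = 16 ≠ RHS = 8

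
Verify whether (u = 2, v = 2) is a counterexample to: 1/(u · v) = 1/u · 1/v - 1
Substituting u = 2, v = 2:
LHS = 1/(2 · 2) = 1/4
RHS = 1/2 · 1/2 - 1 = -3/4

Since LHS ≠ RHS, this pair disproves the claim.

Answer: Yes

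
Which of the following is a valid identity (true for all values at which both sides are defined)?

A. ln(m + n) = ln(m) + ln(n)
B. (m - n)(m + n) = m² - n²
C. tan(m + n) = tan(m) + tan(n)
A: fails at (4, 5) — LHS = ln(9) ≈ 2.197, RHS = ln(4) + ln(5) ≈ 2.996.
B: holds — e.g. at (4, 5), both sides equal -9.
C: fails at (2, 3) — LHS = tan(5) ≈ -3.381, RHS = tan(2) + tan(3) ≈ -2.328.

Answer: B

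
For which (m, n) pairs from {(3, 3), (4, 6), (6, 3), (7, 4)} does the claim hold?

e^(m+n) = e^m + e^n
Testing each pair:
(3, 3): LHS = e^6 ≈ 403.4, RHS = 2·e^3 ≈ 40.17 → fails
(4, 6): LHS = e^10 ≈ 22026.5, RHS = e^4 + e^6 ≈ 458 → fails
(6, 3): LHS = e^9 ≈ 8103, RHS = e^3 + e^6 ≈ 423.5 → fails
(7, 4): LHS = e^11 ≈ 59874.1, RHS = e^4 + e^7 ≈ 1151 → fails

No pair satisfies the claim.

Answer: None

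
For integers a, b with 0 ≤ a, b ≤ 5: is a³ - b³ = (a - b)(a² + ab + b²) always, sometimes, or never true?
Always true

The identity holds for every pair in the range. For instance at (a, b) = (3, 4): both sides equal -37.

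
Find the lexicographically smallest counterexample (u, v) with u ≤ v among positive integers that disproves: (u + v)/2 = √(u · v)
(u, v) = (1, 2)

Substituting (1, 2) into the claim:
LHS = (1 + 2)/2 = 3/2
RHS = √(1 · 2) = √(2) ≈ 1.414

Since LHS ≠ RHS, this pair disproves the claim, and no lexicographically smaller pair (u ≤ v, positive integers) does.

For instance (3, 4) is also a counterexample (LHS = 7/2, RHS = 2·√(3) ≈ 3.464), but it's lexicographically larger.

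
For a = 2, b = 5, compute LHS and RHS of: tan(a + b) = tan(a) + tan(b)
LHS = tan(2 + 5) = tan(7) ≈ 0.8714
RHS = tan(2) + tan(5) ≈ -5.566

LHS ≠ RHS (they differ by about 6.437), so the equation does not hold here.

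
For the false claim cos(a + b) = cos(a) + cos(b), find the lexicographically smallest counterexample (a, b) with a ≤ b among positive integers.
(a, b) = (1, 1)

Substituting (1, 1) into the claim:
LHS = cos(1 + 1) = cos(2) ≈ -0.4161
RHS = cos(1) + cos(1) = 2·cos(1) ≈ 1.081

Since LHS ≠ RHS, this pair disproves the claim, and no lexicographically smaller pair (a ≤ b, positive integers) does.

For instance (4, 4) is also a counterexample (LHS = cos(8) ≈ -0.1455, RHS = 2·cos(4) ≈ -1.307), but it's lexicographically larger.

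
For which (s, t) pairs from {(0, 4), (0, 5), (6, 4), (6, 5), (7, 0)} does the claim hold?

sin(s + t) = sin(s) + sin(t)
(0, 4), (0, 5), (7, 0)

Testing each pair:
(0, 4): LHS = sin(4) ≈ -0.7568, RHS = sin(4) ≈ -0.7568 → holds
(0, 5): LHS = sin(5) ≈ -0.9589, RHS = sin(5) ≈ -0.9589 → holds
(6, 4): LHS = sin(10) ≈ -0.544, RHS = sin(4) + sin(6) ≈ -1.036 → fails
(6, 5): LHS = sin(11) ≈ -1, RHS = sin(5) + sin(6) ≈ -1.238 → fails
(7, 0): LHS = sin(7) ≈ 0.657, RHS = sin(7) ≈ 0.657 → holds

3 of 5 pairs satisfy the claim.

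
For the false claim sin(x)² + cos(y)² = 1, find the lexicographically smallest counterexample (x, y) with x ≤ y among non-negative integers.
(x, y) = (0, 1)

At (0, 0): both sides equal 1, so it holds there.

Substituting (0, 1) into the claim:
LHS = sin(0)² + cos(1)² = cos(1)² ≈ 0.2919
RHS = 1

Since LHS ≠ RHS, this pair disproves the claim, and no lexicographically smaller pair (x ≤ y, non-negative integers) does.

For instance (2, 7) is also a counterexample (LHS = cos(7)² + sin(2)² ≈ 1.395, RHS = 1), but it's lexicographically larger.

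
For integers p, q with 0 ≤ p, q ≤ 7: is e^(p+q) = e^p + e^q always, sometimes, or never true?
The claim fails for every pair in the range. For instance at (p, q) = (5, 3): LHS = e^8 ≈ 2981, RHS = e^3 + e^5 ≈ 168.5.

Answer: Never true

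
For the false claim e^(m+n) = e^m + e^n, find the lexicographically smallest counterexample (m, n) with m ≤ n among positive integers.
(m, n) = (1, 1)

Substituting (1, 1) into the claim:
LHS = e^(1+1) = e^2 ≈ 7.389
RHS = e^1 + e^1 = 2·e ≈ 5.437

Since LHS ≠ RHS, this pair disproves the claim, and no lexicographically smaller pair (m ≤ n, positive integers) does.

For instance (5, 5) is also a counterexample (LHS = e^10 ≈ 22026.5, RHS = 2·e^5 ≈ 296.8), but it's lexicographically larger.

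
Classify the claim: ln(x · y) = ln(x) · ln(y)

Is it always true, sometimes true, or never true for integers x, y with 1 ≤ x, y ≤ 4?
It holds at (x, y) = (1, 1) (both sides equal 0), but fails at (x, y) = (1, 2) (LHS = ln(2) ≈ 0.6931, RHS = 0).

Answer: Sometimes true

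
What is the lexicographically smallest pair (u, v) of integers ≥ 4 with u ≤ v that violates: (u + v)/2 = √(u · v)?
(u, v) = (4, 5)

At (4, 4): both sides equal 4, so it holds there.

Substituting (4, 5) into the claim:
LHS = (4 + 5)/2 = 9/2
RHS = √(4 · 5) = 2·√(5) ≈ 4.472

Since LHS ≠ RHS, this pair disproves the claim, and no lexicographically smaller pair (u ≤ v, integers ≥ 4) does.

For instance (6, 9) is also a counterexample (LHS = 15/2, RHS = 3·√(6) ≈ 7.348), but it's lexicographically larger.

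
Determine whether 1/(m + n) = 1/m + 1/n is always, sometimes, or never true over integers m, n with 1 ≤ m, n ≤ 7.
Never true

The claim fails for every pair in the range. For instance at (m, n) = (4, 2): LHS = 1/6, RHS = 3/4.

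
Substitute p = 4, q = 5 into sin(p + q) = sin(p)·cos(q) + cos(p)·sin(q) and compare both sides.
LHS = sin(4 + 5) = sin(9) ≈ 0.4121
RHS = sin(4)·cos(5) + cos(4)·sin(5) = sin(4)·cos(5) + sin(5)·cos(4) ≈ 0.4121

LHS = RHS: the two sides agree.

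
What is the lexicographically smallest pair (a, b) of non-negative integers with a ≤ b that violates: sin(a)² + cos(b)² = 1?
At (0, 0): both sides equal 1, so it holds there.

Substituting (0, 1) into the claim:
LHS = sin(0)² + cos(1)² = cos(1)² ≈ 0.2919
RHS = 1

Since LHS ≠ RHS, this pair disproves the claim, and no lexicographically smaller pair (a ≤ b, non-negative integers) does.

For instance (1, 2) is also a counterexample (LHS = cos(2)² + sin(1)² ≈ 0.8813, RHS = 1), but it's lexicographically larger.

Answer: (a, b) = (0, 1)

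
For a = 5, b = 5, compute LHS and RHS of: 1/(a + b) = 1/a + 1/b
LHS = 1/(5 + 5) = 1/10
RHS = 1/5 + 1/5 = 2/5

LHS ≠ RHS, so the equation does not hold here.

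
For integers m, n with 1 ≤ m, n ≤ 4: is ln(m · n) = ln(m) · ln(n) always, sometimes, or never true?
It holds at (m, n) = (1, 1) (both sides equal 0), but fails at (m, n) = (3, 3) (LHS = ln(9) ≈ 2.197, RHS = ln(3)² ≈ 1.207).

Answer: Sometimes true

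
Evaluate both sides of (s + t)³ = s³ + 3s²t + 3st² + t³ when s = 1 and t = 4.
LHS = (1 + 4)³ = 125
RHS = 1³ + 3·1²·4 + 3·1·4² + 4³ = 125

LHS = RHS: the two sides agree.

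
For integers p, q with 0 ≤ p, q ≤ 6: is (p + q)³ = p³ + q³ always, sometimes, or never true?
Sometimes true

It holds at (p, q) = (5, 0) (both sides equal 125), but fails at (p, q) = (6, 5) (LHS = 1331, RHS = 341).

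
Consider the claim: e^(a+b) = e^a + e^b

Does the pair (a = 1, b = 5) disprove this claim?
Yes

Substituting a = 1, b = 5:
LHS = e^(1+5) = e^6 ≈ 403.4
RHS = e^1 + e^5 = e + e^5 ≈ 151.1

Since LHS ≠ RHS, this pair disproves the claim.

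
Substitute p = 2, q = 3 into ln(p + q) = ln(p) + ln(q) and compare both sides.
LHS = ln(2 + 3) = ln(5) ≈ 1.609
RHS = ln(2) + ln(3) ≈ 1.792

LHS ≠ RHS (they differ by about 0.1823), so the equation does not hold here.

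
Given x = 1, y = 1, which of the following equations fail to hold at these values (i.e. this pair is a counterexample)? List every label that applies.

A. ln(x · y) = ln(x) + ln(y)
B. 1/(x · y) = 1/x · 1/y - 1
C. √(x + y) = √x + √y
Evaluating each claim at the given values:
A. LHS = 0, RHS = 0 → holds here (LHS = RHS)
B. LHS = 1, RHS = 0 → fails here (LHS ≠ RHS)
C. LHS = √(2) ≈ 1.414, RHS = 2 → fails here (LHS ≠ RHS)

Answer: B, C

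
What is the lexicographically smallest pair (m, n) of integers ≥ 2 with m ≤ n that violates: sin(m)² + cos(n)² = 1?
(m, n) = (2, 3)

Substituting (2, 3) into the claim:
LHS = sin(2)² + cos(3)² ≈ 1.807
RHS = 1

Since LHS ≠ RHS, this pair disproves the claim, and no lexicographically smaller pair (m ≤ n, integers ≥ 2) does.

For instance (2, 6) is also a counterexample (LHS = sin(2)² + cos(6)² ≈ 1.749, RHS = 1), but it's lexicographically larger.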